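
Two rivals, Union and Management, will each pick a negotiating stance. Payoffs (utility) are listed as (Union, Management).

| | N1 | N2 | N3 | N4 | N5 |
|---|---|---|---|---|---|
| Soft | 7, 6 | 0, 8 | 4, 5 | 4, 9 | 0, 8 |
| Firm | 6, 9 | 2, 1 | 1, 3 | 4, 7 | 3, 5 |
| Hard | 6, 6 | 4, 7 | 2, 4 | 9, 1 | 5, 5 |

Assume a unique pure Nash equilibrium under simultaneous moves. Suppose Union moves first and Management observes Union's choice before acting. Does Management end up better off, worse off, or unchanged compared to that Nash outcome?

Work backward from Management's decision.
- Soft: BR = N4, leader payoff 4.
- Firm: BR = N1, leader payoff 6.
- Hard: BR = N2, leader payoff 4.
Among 4, 6, 4, the best is 6 at Firm. Subgame-perfect outcome: (Firm, N1) with payoffs (6, 9).
Now find the simultaneous Nash equilibrium.
Union's best replies: N1→Soft; N2→Hard; N3→Soft; N4→Hard; N5→Hard.
Management's best replies: Soft→N4; Firm→N1; Hard→N2.
The unique mutual best reply is (Hard, N2), giving (4, 7).
Management earns 9 sequentially versus 7 at the Nash outcome: better off.

better off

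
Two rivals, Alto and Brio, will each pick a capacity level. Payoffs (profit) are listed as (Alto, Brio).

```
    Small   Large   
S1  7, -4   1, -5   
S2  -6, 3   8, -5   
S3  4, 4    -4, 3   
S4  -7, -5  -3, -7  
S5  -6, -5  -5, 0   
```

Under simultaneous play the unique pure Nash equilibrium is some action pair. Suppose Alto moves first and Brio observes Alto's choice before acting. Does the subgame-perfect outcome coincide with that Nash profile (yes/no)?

yes

Work backward from Brio's decision.
- S1 → Brio plays Small (best of -4, -5); Alto gets 7.
- S2 → Brio plays Small (best of 3, -5); Alto gets -6.
- S3 → Brio plays Small (best of 4, 3); Alto gets 4.
- S4 → Brio plays Small (best of -5, -7); Alto gets -7.
- S5 → Brio plays Large (best of -5, 0); Alto gets -5.
Among 7, -6, 4, -7, -5, the best is 7 at S1. Subgame-perfect outcome: (S1, Small) with payoffs (7, -4).
Now find the simultaneous Nash equilibrium.
Alto's best replies: Small→S1; Large→S2.
Brio's best replies: S1→Small; S2→Small; S3→Small; S4→Small; S5→Large.
Only (S1, Small) has each player best-responding; Nash payoffs (7, -4).
Sequential outcome (S1, Small) coincides with the Nash profile (S1, Small).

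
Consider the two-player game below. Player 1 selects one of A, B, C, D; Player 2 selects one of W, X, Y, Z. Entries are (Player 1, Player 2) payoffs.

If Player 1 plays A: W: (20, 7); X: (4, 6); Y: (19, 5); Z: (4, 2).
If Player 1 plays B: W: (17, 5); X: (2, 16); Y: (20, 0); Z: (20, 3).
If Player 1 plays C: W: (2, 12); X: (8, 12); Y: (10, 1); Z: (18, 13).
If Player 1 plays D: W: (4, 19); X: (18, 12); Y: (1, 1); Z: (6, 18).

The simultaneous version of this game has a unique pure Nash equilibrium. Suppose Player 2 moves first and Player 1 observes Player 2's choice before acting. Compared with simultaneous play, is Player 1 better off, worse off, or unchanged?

Solve by backward induction (Player 2 leads).
- W → Player 1 plays A (best of 20, 17, 2, 4); Player 2 gets 7.
- X → Player 1 plays D (best of 4, 2, 8, 18); Player 2 gets 12.
- Y → Player 1 plays B (best of 19, 20, 10, 1); Player 2 gets 0.
- Z → Player 1 plays B (best of 4, 20, 18, 6); Player 2 gets 3.
Maximizing over 7, 12, 0, 3, Player 2 chooses X. Subgame-perfect outcome: (D, X) with payoffs (18, 12).
Under simultaneous play:
Player 1's best replies: W→A; X→D; Y→B; Z→B.
Player 2's best replies: A→W; B→X; C→Z; D→W.
The unique mutual best reply is (A, W), giving (20, 7).
Player 1 earns 18 sequentially versus 20 at the Nash outcome: worse off.

worse off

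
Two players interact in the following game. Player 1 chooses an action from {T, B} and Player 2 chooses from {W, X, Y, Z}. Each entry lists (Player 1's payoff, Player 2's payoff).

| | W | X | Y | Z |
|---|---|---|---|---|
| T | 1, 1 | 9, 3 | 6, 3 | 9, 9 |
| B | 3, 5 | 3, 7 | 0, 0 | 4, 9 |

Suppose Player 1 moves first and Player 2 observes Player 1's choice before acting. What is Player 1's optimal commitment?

Player 2 best-responds to each possible Player 1 move:
- T → Player 2 plays Z (best of 1, 3, 3, 9); Player 1 gets 9.
- B → Player 2 plays Z (best of 5, 7, 0, 9); Player 1 gets 4.
Maximizing over 9, 4, Player 1 chooses T. Subgame-perfect outcome: (T, Z) with payoffs (9, 9).

T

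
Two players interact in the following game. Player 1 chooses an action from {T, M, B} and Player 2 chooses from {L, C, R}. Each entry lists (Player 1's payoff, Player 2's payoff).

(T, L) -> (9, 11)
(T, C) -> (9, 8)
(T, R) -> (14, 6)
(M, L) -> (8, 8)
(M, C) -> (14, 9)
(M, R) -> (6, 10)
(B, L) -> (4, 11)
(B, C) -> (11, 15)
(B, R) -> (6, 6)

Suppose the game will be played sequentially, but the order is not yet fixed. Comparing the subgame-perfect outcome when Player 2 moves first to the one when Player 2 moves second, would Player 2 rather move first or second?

If Player 1 leads: Player 2's best replies are T→L, M→R, B→C; Player 1's induced payoffs 9, 6, 11; outcome (B, C), payoffs (11, 15).
If Player 2 leads: Player 1's best replies are L→T, C→M, R→T; Player 2's induced payoffs 11, 9, 6; outcome (T, L), payoffs (9, 11).
Player 2 gets 11 moving first and 15 moving second, so Player 2 prefers to move second.

second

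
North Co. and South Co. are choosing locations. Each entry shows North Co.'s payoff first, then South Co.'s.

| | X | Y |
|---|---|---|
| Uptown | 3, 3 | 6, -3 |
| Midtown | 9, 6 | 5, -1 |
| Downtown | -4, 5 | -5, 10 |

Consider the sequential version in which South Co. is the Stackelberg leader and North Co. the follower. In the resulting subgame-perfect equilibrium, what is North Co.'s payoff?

Work backward from North Co.'s decision.
- X: BR = Midtown, leader payoff 6.
- Y: BR = Uptown, leader payoff -3.
Maximizing over 6, -3, South Co. chooses X. Subgame-perfect outcome: (Midtown, X) with payoffs (9, 6).

9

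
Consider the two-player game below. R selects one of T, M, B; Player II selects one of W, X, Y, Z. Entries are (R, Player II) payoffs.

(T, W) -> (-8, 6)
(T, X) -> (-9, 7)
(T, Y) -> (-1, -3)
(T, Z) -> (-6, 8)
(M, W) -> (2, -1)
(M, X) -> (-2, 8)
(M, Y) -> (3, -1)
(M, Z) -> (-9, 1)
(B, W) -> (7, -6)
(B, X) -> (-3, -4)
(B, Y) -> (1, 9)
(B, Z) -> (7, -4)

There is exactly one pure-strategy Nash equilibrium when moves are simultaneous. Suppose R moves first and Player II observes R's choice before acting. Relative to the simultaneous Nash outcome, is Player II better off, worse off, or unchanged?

better off

Solve by backward induction (R leads).
- T → Player II plays Z (best of 6, 7, -3, 8); R gets -6.
- M → Player II plays X (best of -1, 8, -1, 1); R gets -2.
- B → Player II plays Y (best of -6, -4, 9, -4); R gets 1.
R's induced payoffs are -6, -2, 1, so R commits to B. Subgame-perfect outcome: (B, Y) with payoffs (1, 9).
Under simultaneous play:
R's best replies: W→B; X→M; Y→M; Z→B.
Player II's best replies: T→Z; M→X; B→Y.
Only (M, X) has each player best-responding; Nash payoffs (-2, 8).
Player II earns 9 sequentially versus 8 at the Nash outcome: better off.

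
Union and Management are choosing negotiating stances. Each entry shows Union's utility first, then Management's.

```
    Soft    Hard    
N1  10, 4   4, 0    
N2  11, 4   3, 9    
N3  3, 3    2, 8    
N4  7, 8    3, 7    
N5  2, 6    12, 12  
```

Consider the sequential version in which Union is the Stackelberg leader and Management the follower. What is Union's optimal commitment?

N5

Solve by backward induction (Union leads).
- N1: BR = Soft, leader payoff 10.
- N2: BR = Hard, leader payoff 3.
- N3: BR = Hard, leader payoff 2.
- N4: BR = Soft, leader payoff 7.
- N5: BR = Hard, leader payoff 12.
Among 10, 3, 2, 7, 12, the best is 12 at N5. Subgame-perfect outcome: (N5, Hard) with payoffs (12, 12).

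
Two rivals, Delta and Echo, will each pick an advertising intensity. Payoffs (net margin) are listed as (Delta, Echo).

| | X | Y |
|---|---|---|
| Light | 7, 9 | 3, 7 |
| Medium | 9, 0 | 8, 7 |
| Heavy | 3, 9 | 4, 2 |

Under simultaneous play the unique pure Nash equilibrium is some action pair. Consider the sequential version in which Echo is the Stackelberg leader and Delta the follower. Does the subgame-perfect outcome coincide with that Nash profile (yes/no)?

yes

Solve by backward induction (Echo leads).
- X → Delta plays Medium (best of 7, 9, 3); Echo gets 0.
- Y → Delta plays Medium (best of 3, 8, 4); Echo gets 7.
Echo's induced payoffs are 0, 7, so Echo commits to Y. Subgame-perfect outcome: (Medium, Y) with payoffs (8, 7).
Now find the simultaneous Nash equilibrium.
Delta's best replies: X→Medium; Y→Medium.
Echo's best replies: Light→X; Medium→Y; Heavy→X.
Only (Medium, Y) has each player best-responding; Nash payoffs (8, 7).
Sequential outcome (Medium, Y) coincides with the Nash profile (Medium, Y).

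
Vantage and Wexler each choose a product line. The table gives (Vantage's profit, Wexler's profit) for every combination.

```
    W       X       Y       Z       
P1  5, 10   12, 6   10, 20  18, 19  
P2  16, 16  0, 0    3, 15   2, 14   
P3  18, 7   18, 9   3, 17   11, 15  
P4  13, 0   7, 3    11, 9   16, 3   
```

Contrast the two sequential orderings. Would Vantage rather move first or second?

If Vantage leads: Wexler's best replies are P1→Y, P2→W, P3→Y, P4→Y; Vantage's induced payoffs 10, 16, 3, 11; outcome (P2, W), payoffs (16, 16).
If Wexler leads: Vantage's best replies are W→P3, X→P3, Y→P4, Z→P1; Wexler's induced payoffs 7, 9, 9, 19; outcome (P1, Z), payoffs (18, 19).
Vantage gets 16 moving first and 18 moving second, so Vantage prefers to move second.

second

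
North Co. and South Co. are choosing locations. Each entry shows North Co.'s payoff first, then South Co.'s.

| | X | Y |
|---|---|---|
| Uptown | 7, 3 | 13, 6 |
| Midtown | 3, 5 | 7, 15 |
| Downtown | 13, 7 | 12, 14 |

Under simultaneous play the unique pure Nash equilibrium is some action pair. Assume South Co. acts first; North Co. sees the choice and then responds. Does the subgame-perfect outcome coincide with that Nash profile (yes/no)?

no

Backward induction with South Co. moving first.
- X: North Co. compares 7, 3, 13 and picks Downtown; South Co. would get 7.
- Y: North Co. compares 13, 7, 12 and picks Uptown; South Co. would get 6.
Maximizing over 7, 6, South Co. chooses X. Subgame-perfect outcome: (Downtown, X) with payoffs (13, 7).
Now find the simultaneous Nash equilibrium.
North Co.'s best replies: X→Downtown; Y→Uptown.
South Co.'s best replies: Uptown→Y; Midtown→Y; Downtown→Y.
Only (Uptown, Y) has each player best-responding; Nash payoffs (13, 6).
Sequential outcome (Downtown, X) differs from the Nash profile (Uptown, Y).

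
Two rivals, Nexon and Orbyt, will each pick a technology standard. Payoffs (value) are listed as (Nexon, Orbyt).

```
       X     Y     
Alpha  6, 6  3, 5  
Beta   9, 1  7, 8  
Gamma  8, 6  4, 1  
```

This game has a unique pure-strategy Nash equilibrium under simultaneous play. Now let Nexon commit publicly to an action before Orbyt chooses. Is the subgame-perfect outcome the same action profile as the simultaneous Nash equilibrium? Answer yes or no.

Work backward from Orbyt's decision.
- Alpha → Orbyt plays X (best of 6, 5); Nexon gets 6.
- Beta → Orbyt plays Y (best of 1, 8); Nexon gets 7.
- Gamma → Orbyt plays X (best of 6, 1); Nexon gets 8.
Maximizing over 6, 7, 8, Nexon chooses Gamma. Subgame-perfect outcome: (Gamma, X) with payoffs (8, 6).
For the simultaneous game, intersect best replies.
Nexon's best replies: X→Beta; Y→Beta.
Orbyt's best replies: Alpha→X; Beta→Y; Gamma→X.
The unique mutual best reply is (Beta, Y), giving (7, 8).
Sequential outcome (Gamma, X) differs from the Nash profile (Beta, Y).

no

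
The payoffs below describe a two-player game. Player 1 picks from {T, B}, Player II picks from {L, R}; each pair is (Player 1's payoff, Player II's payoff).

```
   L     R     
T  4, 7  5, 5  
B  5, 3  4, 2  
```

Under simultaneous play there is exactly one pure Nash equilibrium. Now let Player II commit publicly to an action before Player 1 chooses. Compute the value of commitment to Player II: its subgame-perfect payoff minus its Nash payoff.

Backward induction with Player II moving first.
- L: BR = B, leader payoff 3.
- R: BR = T, leader payoff 5.
Player II's induced payoffs are 3, 5, so Player II commits to R. Subgame-perfect outcome: (T, R) with payoffs (5, 5).
For the simultaneous game, intersect best replies.
Player 1's best replies: L→B; R→T.
Player II's best replies: T→L; B→L.
Only (B, L) has each player best-responding; Nash payoffs (5, 3).
Player II's commitment gain: 5 − 3 = 2.

2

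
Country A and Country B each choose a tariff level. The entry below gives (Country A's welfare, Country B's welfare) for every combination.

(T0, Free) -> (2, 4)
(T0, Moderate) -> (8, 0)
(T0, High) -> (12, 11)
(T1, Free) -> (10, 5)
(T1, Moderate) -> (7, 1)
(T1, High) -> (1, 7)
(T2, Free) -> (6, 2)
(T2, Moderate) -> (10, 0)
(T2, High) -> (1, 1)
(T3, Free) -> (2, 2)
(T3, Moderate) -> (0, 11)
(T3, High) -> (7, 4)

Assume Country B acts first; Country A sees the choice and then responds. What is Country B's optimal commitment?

Backward induction with Country B moving first.
- Free: Country A compares 2, 10, 6, 2 and picks T1; Country B would get 5.
- Moderate: Country A compares 8, 7, 10, 0 and picks T2; Country B would get 0.
- High: Country A compares 12, 1, 1, 7 and picks T0; Country B would get 11.
Maximizing over 5, 0, 11, Country B chooses High. Subgame-perfect outcome: (T0, High) with payoffs (12, 11).

High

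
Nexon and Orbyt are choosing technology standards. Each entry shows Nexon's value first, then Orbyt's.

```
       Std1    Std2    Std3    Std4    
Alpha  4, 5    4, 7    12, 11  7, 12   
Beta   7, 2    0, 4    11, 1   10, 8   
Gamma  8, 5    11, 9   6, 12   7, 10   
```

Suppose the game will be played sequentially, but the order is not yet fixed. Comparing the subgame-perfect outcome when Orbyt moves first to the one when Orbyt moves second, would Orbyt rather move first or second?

first

If Nexon leads: Orbyt's best replies are Alpha→Std4, Beta→Std4, Gamma→Std3; Nexon's induced payoffs 7, 10, 6; outcome (Beta, Std4), payoffs (10, 8).
If Orbyt leads: Nexon's best replies are Std1→Gamma, Std2→Gamma, Std3→Alpha, Std4→Beta; Orbyt's induced payoffs 5, 9, 11, 8; outcome (Alpha, Std3), payoffs (12, 11).
Orbyt gets 11 moving first and 8 moving second, so Orbyt prefers to move first.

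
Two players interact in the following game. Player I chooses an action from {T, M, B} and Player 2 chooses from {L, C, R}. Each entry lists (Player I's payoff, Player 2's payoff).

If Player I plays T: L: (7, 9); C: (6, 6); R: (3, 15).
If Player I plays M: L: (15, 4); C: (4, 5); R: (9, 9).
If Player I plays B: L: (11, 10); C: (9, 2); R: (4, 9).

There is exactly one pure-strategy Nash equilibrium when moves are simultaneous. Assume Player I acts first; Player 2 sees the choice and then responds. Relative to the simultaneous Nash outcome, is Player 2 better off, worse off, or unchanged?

better off

Work backward from Player 2's decision.
- T → Player 2 plays R (best of 9, 6, 15); Player I gets 3.
- M → Player 2 plays R (best of 4, 5, 9); Player I gets 9.
- B → Player 2 plays L (best of 10, 2, 9); Player I gets 11.
Player I's induced payoffs are 3, 9, 11, so Player I commits to B. Subgame-perfect outcome: (B, L) with payoffs (11, 10).
Now find the simultaneous Nash equilibrium.
Player I's best replies: L→M; C→B; R→M.
Player 2's best replies: T→R; M→R; B→L.
The unique mutual best reply is (M, R), giving (9, 9).
Player 2 earns 10 sequentially versus 9 at the Nash outcome: better off.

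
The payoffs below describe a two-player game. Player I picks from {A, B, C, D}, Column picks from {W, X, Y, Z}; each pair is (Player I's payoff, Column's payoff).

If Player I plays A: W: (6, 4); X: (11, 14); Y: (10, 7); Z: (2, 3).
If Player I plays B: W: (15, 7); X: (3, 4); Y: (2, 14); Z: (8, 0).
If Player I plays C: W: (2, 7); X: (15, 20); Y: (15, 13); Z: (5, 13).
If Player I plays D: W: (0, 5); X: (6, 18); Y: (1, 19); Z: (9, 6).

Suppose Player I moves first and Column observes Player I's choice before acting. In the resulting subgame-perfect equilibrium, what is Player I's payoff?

Work backward from Column's decision.
- A: BR = X, leader payoff 11.
- B: BR = Y, leader payoff 2.
- C: BR = X, leader payoff 15.
- D: BR = Y, leader payoff 1.
Maximizing over 11, 2, 15, 1, Player I chooses C. Subgame-perfect outcome: (C, X) with payoffs (15, 20).

15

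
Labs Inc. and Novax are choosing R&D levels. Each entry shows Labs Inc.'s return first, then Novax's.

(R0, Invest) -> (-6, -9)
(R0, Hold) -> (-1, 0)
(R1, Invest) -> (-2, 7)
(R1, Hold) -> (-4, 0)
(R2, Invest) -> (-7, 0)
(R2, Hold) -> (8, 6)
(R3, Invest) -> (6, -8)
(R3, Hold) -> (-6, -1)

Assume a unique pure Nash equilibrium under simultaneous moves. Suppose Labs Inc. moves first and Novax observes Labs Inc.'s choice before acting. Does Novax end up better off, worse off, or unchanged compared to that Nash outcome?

Novax best-responds to each possible Labs Inc. move:
- R0 → Novax plays Hold (best of -9, 0); Labs Inc. gets -1.
- R1 → Novax plays Invest (best of 7, 0); Labs Inc. gets -2.
- R2 → Novax plays Hold (best of 0, 6); Labs Inc. gets 8.
- R3 → Novax plays Hold (best of -8, -1); Labs Inc. gets -6.
Among -1, -2, 8, -6, the best is 8 at R2. Subgame-perfect outcome: (R2, Hold) with payoffs (8, 6).
Under simultaneous play:
Labs Inc.'s best replies: Invest→R3; Hold→R2.
Novax's best replies: R0→Hold; R1→Invest; R2→Hold; R3→Hold.
Only (R2, Hold) has each player best-responding; Nash payoffs (8, 6).
Novax earns 6 sequentially versus 6 at the Nash outcome: unchanged.

unchanged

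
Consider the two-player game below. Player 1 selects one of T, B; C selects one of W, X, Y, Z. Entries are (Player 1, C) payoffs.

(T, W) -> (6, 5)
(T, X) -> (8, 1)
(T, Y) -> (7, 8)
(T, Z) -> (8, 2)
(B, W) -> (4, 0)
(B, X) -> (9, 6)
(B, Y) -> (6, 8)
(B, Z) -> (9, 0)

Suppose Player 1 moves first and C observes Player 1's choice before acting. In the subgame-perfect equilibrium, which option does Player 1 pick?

T

Solve by backward induction (Player 1 leads).
- T: C compares 5, 1, 8, 2 and picks Y; Player 1 would get 7.
- B: C compares 0, 6, 8, 0 and picks Y; Player 1 would get 6.
Maximizing over 7, 6, Player 1 chooses T. Subgame-perfect outcome: (T, Y) with payoffs (7, 8).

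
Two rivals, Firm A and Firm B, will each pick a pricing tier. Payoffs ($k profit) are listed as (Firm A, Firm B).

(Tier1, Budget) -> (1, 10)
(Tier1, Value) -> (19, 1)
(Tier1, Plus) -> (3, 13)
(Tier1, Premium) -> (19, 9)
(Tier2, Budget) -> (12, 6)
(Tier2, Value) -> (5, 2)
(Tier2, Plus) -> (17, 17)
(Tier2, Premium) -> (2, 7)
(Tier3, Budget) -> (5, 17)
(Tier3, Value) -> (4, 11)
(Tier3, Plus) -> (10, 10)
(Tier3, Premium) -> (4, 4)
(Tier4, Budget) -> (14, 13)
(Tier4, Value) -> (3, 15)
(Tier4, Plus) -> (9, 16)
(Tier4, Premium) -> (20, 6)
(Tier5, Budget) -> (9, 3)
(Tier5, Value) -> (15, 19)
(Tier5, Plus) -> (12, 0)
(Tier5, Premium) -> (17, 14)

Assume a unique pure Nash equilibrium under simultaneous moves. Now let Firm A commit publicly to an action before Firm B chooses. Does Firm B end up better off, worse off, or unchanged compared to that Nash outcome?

unchanged

Work backward from Firm B's decision.
- Tier1: BR = Plus, leader payoff 3.
- Tier2: BR = Plus, leader payoff 17.
- Tier3: BR = Budget, leader payoff 5.
- Tier4: BR = Plus, leader payoff 9.
- Tier5: BR = Value, leader payoff 15.
Among 3, 17, 5, 9, 15, the best is 17 at Tier2. Subgame-perfect outcome: (Tier2, Plus) with payoffs (17, 17).
Under simultaneous play:
Firm A's best replies: Budget→Tier4; Value→Tier1; Plus→Tier2; Premium→Tier4.
Firm B's best replies: Tier1→Plus; Tier2→Plus; Tier3→Budget; Tier4→Plus; Tier5→Value.
The unique mutual best reply is (Tier2, Plus), giving (17, 17).
Firm B earns 17 sequentially versus 17 at the Nash outcome: unchanged.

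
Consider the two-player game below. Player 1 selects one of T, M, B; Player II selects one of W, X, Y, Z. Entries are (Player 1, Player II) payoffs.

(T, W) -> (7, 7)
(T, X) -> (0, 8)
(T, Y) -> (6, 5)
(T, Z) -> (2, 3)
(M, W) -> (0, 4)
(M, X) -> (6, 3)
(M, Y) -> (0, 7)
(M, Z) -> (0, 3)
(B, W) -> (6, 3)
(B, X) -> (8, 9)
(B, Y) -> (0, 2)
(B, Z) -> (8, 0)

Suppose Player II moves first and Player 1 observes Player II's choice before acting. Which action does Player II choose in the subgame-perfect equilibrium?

Work backward from Player 1's decision.
- W: Player 1 compares 7, 0, 6 and picks T; Player II would get 7.
- X: Player 1 compares 0, 6, 8 and picks B; Player II would get 9.
- Y: Player 1 compares 6, 0, 0 and picks T; Player II would get 5.
- Z: Player 1 compares 2, 0, 8 and picks B; Player II would get 0.
Player II's induced payoffs are 7, 9, 5, 0, so Player II commits to X. Subgame-perfect outcome: (B, X) with payoffs (8, 9).

X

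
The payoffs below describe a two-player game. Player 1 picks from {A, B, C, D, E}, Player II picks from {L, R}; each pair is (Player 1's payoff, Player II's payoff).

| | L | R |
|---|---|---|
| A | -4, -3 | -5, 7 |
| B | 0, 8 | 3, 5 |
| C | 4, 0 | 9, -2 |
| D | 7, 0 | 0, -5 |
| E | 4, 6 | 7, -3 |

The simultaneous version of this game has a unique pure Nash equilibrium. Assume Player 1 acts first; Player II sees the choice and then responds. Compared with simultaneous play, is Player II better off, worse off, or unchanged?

unchanged

Solve by backward induction (Player 1 leads).
- A: BR = R, leader payoff -5.
- B: BR = L, leader payoff 0.
- C: BR = L, leader payoff 4.
- D: BR = L, leader payoff 7.
- E: BR = L, leader payoff 4.
Maximizing over -5, 0, 4, 7, 4, Player 1 chooses D. Subgame-perfect outcome: (D, L) with payoffs (7, 0).
Now find the simultaneous Nash equilibrium.
Player 1's best replies: L→D; R→C.
Player II's best replies: A→R; B→L; C→L; D→L; E→L.
Only (D, L) has each player best-responding; Nash payoffs (7, 0).
Player II earns 0 sequentially versus 0 at the Nash outcome: unchanged.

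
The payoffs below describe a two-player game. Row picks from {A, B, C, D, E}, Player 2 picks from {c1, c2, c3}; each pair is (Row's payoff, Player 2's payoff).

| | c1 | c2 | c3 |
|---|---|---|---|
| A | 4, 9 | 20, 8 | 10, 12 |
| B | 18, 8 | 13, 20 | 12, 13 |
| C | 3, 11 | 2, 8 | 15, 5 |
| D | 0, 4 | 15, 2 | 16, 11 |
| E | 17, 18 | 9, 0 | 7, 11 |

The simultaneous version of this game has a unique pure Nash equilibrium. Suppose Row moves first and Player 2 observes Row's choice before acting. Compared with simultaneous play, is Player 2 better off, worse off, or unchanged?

Solve by backward induction (Row leads).
- A: Player 2 compares 9, 8, 12 and picks c3; Row would get 10.
- B: Player 2 compares 8, 20, 13 and picks c2; Row would get 13.
- C: Player 2 compares 11, 8, 5 and picks c1; Row would get 3.
- D: Player 2 compares 4, 2, 11 and picks c3; Row would get 16.
- E: Player 2 compares 18, 0, 11 and picks c1; Row would get 17.
Among 10, 13, 3, 16, 17, the best is 17 at E. Subgame-perfect outcome: (E, c1) with payoffs (17, 18).
Now find the simultaneous Nash equilibrium.
Row's best replies: c1→B; c2→A; c3→D.
Player 2's best replies: A→c3; B→c2; C→c1; D→c3; E→c1.
Only (D, c3) has each player best-responding; Nash payoffs (16, 11).
Player 2 earns 18 sequentially versus 11 at the Nash outcome: better off.

better off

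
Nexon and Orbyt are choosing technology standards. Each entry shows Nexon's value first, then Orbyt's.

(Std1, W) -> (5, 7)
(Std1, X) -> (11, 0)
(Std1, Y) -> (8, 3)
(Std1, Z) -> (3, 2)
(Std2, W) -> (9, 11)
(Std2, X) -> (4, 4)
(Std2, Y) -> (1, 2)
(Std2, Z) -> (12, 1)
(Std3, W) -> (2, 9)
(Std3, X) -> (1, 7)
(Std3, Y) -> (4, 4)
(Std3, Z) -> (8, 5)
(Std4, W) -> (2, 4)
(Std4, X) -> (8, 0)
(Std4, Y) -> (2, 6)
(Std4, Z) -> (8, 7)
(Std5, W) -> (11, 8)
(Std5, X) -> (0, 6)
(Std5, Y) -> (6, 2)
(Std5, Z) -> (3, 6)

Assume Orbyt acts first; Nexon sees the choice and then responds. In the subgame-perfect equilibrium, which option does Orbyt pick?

Work backward from Nexon's decision.
- W → Nexon plays Std5 (best of 5, 9, 2, 2, 11); Orbyt gets 8.
- X → Nexon plays Std1 (best of 11, 4, 1, 8, 0); Orbyt gets 0.
- Y → Nexon plays Std1 (best of 8, 1, 4, 2, 6); Orbyt gets 3.
- Z → Nexon plays Std2 (best of 3, 12, 8, 8, 3); Orbyt gets 1.
Orbyt's induced payoffs are 8, 0, 3, 1, so Orbyt commits to W. Subgame-perfect outcome: (Std5, W) with payoffs (11, 8).

W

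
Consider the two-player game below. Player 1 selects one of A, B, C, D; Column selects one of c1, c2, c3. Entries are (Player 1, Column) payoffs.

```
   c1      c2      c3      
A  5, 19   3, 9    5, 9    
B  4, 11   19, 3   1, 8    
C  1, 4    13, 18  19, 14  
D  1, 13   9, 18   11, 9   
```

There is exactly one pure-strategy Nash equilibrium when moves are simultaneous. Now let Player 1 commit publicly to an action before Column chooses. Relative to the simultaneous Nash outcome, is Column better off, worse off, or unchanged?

Work backward from Column's decision.
- A: BR = c1, leader payoff 5.
- B: BR = c1, leader payoff 4.
- C: BR = c2, leader payoff 13.
- D: BR = c2, leader payoff 9.
Among 5, 4, 13, 9, the best is 13 at C. Subgame-perfect outcome: (C, c2) with payoffs (13, 18).
Now find the simultaneous Nash equilibrium.
Player 1's best replies: c1→A; c2→B; c3→C.
Column's best replies: A→c1; B→c1; C→c2; D→c2.
Only (A, c1) has each player best-responding; Nash payoffs (5, 19).
Column earns 18 sequentially versus 19 at the Nash outcome: worse off.

worse off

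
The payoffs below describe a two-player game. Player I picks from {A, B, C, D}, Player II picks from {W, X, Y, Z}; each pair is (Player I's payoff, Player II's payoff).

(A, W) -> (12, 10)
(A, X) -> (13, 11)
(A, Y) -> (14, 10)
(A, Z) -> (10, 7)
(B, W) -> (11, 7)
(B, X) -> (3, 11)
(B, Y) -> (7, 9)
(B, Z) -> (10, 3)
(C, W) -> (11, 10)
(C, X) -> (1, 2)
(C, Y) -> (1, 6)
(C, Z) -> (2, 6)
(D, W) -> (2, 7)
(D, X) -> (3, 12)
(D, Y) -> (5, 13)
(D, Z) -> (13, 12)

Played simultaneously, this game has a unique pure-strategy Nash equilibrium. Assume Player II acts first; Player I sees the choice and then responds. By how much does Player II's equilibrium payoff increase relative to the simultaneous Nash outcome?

Backward induction with Player II moving first.
- W: Player I compares 12, 11, 11, 2 and picks A; Player II would get 10.
- X: Player I compares 13, 3, 1, 3 and picks A; Player II would get 11.
- Y: Player I compares 14, 7, 1, 5 and picks A; Player II would get 10.
- Z: Player I compares 10, 10, 2, 13 and picks D; Player II would get 12.
Player II's induced payoffs are 10, 11, 10, 12, so Player II commits to Z. Subgame-perfect outcome: (D, Z) with payoffs (13, 12).
For the simultaneous game, intersect best replies.
Player I's best replies: W→A; X→A; Y→A; Z→D.
Player II's best replies: A→X; B→X; C→W; D→Y.
Only (A, X) has each player best-responding; Nash payoffs (13, 11).
Player II's commitment gain: 12 − 11 = 1.

1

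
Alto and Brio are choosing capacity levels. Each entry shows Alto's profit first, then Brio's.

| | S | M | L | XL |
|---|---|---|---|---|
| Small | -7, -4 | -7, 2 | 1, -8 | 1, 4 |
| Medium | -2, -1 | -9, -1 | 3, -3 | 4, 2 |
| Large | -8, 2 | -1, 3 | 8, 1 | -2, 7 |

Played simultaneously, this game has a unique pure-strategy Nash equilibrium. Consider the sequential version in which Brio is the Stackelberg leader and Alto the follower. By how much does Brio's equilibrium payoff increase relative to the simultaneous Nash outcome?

1

Backward induction with Brio moving first.
- S: Alto compares -7, -2, -8 and picks Medium; Brio would get -1.
- M: Alto compares -7, -9, -1 and picks Large; Brio would get 3.
- L: Alto compares 1, 3, 8 and picks Large; Brio would get 1.
- XL: Alto compares 1, 4, -2 and picks Medium; Brio would get 2.
Brio's induced payoffs are -1, 3, 1, 2, so Brio commits to M. Subgame-perfect outcome: (Large, M) with payoffs (-1, 3).
Now find the simultaneous Nash equilibrium.
Alto's best replies: S→Medium; M→Large; L→Large; XL→Medium.
Brio's best replies: Small→XL; Medium→XL; Large→XL.
The unique mutual best reply is (Medium, XL), giving (4, 2).
Brio's commitment gain: 3 − 2 = 1.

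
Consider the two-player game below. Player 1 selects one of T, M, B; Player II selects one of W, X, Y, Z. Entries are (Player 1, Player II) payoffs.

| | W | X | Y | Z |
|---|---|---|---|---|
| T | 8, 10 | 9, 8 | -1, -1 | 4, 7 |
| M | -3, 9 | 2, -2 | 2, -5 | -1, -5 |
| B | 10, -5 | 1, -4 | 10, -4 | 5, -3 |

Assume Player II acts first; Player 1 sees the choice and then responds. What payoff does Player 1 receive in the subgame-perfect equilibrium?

9

Work backward from Player 1's decision.
- W → Player 1 plays B (best of 8, -3, 10); Player II gets -5.
- X → Player 1 plays T (best of 9, 2, 1); Player II gets 8.
- Y → Player 1 plays B (best of -1, 2, 10); Player II gets -4.
- Z → Player 1 plays B (best of 4, -1, 5); Player II gets -3.
Player II's induced payoffs are -5, 8, -4, -3, so Player II commits to X. Subgame-perfect outcome: (T, X) with payoffs (9, 8).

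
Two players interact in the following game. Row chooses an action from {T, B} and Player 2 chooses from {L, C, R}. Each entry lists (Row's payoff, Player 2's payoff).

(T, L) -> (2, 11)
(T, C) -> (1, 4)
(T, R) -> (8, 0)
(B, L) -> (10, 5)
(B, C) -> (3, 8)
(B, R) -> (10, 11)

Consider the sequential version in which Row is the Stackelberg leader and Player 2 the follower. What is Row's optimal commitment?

Solve by backward induction (Row leads).
- T: Player 2 compares 11, 4, 0 and picks L; Row would get 2.
- B: Player 2 compares 5, 8, 11 and picks R; Row would get 10.
Maximizing over 2, 10, Row chooses B. Subgame-perfect outcome: (B, R) with payoffs (10, 11).

B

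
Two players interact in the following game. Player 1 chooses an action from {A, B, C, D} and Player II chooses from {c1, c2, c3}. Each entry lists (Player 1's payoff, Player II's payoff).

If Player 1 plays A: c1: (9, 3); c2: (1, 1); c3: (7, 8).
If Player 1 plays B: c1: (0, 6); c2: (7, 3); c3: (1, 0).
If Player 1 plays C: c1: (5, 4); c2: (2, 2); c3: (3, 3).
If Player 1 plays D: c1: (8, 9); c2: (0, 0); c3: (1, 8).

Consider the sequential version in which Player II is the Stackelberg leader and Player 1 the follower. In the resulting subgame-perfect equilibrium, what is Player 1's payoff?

Player 1 best-responds to each possible Player II move:
- c1: Player 1 compares 9, 0, 5, 8 and picks A; Player II would get 3.
- c2: Player 1 compares 1, 7, 2, 0 and picks B; Player II would get 3.
- c3: Player 1 compares 7, 1, 3, 1 and picks A; Player II would get 8.
Among 3, 3, 8, the best is 8 at c3. Subgame-perfect outcome: (A, c3) with payoffs (7, 8).

7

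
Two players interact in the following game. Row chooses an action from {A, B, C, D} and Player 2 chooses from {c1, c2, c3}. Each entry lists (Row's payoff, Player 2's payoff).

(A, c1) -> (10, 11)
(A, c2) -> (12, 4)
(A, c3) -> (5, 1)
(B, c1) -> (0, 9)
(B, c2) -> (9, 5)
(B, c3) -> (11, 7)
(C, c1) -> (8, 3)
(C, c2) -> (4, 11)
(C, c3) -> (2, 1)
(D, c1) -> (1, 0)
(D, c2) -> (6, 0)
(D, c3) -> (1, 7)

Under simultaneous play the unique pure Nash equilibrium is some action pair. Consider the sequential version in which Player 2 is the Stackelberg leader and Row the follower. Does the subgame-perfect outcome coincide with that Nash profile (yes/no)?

Backward induction with Player 2 moving first.
- c1: BR = A, leader payoff 11.
- c2: BR = A, leader payoff 4.
- c3: BR = B, leader payoff 7.
Player 2's induced payoffs are 11, 4, 7, so Player 2 commits to c1. Subgame-perfect outcome: (A, c1) with payoffs (10, 11).
Now find the simultaneous Nash equilibrium.
Row's best replies: c1→A; c2→A; c3→B.
Player 2's best replies: A→c1; B→c1; C→c2; D→c3.
The unique mutual best reply is (A, c1), giving (10, 11).
Sequential outcome (A, c1) coincides with the Nash profile (A, c1).

yes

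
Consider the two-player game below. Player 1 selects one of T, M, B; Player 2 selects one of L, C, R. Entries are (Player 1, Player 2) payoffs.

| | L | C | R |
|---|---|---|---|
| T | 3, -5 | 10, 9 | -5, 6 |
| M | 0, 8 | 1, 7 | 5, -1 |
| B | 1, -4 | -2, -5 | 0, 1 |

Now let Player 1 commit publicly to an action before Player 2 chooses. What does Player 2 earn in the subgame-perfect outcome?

Work backward from Player 2's decision.
- T: BR = C, leader payoff 10.
- M: BR = L, leader payoff 0.
- B: BR = R, leader payoff 0.
Player 1's induced payoffs are 10, 0, 0, so Player 1 commits to T. Subgame-perfect outcome: (T, C) with payoffs (10, 9).

9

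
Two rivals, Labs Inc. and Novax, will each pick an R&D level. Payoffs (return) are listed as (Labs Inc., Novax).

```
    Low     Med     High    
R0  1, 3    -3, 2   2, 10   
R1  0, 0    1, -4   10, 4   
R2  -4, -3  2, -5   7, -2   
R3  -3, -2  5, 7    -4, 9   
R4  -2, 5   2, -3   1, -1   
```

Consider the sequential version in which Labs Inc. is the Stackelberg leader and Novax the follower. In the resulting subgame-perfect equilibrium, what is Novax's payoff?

Solve by backward induction (Labs Inc. leads).
- R0: Novax compares 3, 2, 10 and picks High; Labs Inc. would get 2.
- R1: Novax compares 0, -4, 4 and picks High; Labs Inc. would get 10.
- R2: Novax compares -3, -5, -2 and picks High; Labs Inc. would get 7.
- R3: Novax compares -2, 7, 9 and picks High; Labs Inc. would get -4.
- R4: Novax compares 5, -3, -1 and picks Low; Labs Inc. would get -2.
Among 2, 10, 7, -4, -2, the best is 10 at R1. Subgame-perfect outcome: (R1, High) with payoffs (10, 4).

4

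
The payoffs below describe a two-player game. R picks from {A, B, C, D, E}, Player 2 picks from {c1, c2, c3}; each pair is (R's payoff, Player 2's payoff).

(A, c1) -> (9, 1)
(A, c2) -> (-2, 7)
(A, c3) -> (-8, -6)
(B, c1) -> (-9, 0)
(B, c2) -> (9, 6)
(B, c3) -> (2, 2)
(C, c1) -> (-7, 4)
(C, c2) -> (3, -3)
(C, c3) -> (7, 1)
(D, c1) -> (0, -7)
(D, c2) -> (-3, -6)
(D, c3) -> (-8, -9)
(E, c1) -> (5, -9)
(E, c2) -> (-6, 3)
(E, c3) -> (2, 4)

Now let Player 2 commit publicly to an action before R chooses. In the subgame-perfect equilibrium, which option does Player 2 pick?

Solve by backward induction (Player 2 leads).
- c1: R compares 9, -9, -7, 0, 5 and picks A; Player 2 would get 1.
- c2: R compares -2, 9, 3, -3, -6 and picks B; Player 2 would get 6.
- c3: R compares -8, 2, 7, -8, 2 and picks C; Player 2 would get 1.
Among 1, 6, 1, the best is 6 at c2. Subgame-perfect outcome: (B, c2) with payoffs (9, 6).

c2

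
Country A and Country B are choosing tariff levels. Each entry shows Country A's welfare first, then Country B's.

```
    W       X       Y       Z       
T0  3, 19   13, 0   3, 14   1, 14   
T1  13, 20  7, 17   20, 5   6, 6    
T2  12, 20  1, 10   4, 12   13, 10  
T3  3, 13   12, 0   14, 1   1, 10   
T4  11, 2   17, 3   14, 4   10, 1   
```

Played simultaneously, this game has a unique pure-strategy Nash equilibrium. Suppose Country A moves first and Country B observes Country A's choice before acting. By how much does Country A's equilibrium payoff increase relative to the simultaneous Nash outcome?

Work backward from Country B's decision.
- T0: BR = W, leader payoff 3.
- T1: BR = W, leader payoff 13.
- T2: BR = W, leader payoff 12.
- T3: BR = W, leader payoff 3.
- T4: BR = Y, leader payoff 14.
Country A's induced payoffs are 3, 13, 12, 3, 14, so Country A commits to T4. Subgame-perfect outcome: (T4, Y) with payoffs (14, 4).
Now find the simultaneous Nash equilibrium.
Country A's best replies: W→T1; X→T4; Y→T1; Z→T2.
Country B's best replies: T0→W; T1→W; T2→W; T3→W; T4→Y.
The unique mutual best reply is (T1, W), giving (13, 20).
Country A's commitment gain: 14 − 13 = 1.

1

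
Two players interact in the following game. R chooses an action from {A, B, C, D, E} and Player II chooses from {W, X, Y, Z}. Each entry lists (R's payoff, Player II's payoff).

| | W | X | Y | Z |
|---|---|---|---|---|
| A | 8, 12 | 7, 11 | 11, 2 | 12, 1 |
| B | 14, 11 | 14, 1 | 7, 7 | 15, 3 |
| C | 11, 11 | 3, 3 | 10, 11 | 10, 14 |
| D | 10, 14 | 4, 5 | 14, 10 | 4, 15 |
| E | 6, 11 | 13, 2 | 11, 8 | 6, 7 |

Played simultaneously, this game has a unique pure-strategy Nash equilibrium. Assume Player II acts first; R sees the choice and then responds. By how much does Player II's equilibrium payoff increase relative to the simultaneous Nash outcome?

Solve by backward induction (Player II leads).
- W: R compares 8, 14, 11, 10, 6 and picks B; Player II would get 11.
- X: R compares 7, 14, 3, 4, 13 and picks B; Player II would get 1.
- Y: R compares 11, 7, 10, 14, 11 and picks D; Player II would get 10.
- Z: R compares 12, 15, 10, 4, 6 and picks B; Player II would get 3.
Among 11, 1, 10, 3, the best is 11 at W. Subgame-perfect outcome: (B, W) with payoffs (14, 11).
For the simultaneous game, intersect best replies.
R's best replies: W→B; X→B; Y→D; Z→B.
Player II's best replies: A→W; B→W; C→Z; D→Z; E→W.
The unique mutual best reply is (B, W), giving (14, 11).
Player II's commitment gain: 11 − 11 = 0.

0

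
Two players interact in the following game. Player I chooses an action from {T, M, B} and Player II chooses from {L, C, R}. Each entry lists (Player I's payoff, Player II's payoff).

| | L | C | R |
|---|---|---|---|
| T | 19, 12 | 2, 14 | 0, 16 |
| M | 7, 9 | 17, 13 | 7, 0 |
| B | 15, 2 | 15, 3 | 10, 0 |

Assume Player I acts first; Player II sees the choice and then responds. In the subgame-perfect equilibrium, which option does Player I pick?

Player II best-responds to each possible Player I move:
- T: BR = R, leader payoff 0.
- M: BR = C, leader payoff 17.
- B: BR = C, leader payoff 15.
Among 0, 17, 15, the best is 17 at M. Subgame-perfect outcome: (M, C) with payoffs (17, 13).

M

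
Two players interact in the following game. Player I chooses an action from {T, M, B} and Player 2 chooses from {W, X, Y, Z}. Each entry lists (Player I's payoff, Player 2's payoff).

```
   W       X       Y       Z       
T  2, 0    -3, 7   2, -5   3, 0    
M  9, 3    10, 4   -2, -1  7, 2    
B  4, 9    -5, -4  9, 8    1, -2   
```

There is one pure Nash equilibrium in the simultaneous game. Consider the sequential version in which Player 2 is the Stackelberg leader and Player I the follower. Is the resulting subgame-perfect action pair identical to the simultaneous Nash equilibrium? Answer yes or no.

Solve by backward induction (Player 2 leads).
- W → Player I plays M (best of 2, 9, 4); Player 2 gets 3.
- X → Player I plays M (best of -3, 10, -5); Player 2 gets 4.
- Y → Player I plays B (best of 2, -2, 9); Player 2 gets 8.
- Z → Player I plays M (best of 3, 7, 1); Player 2 gets 2.
Among 3, 4, 8, 2, the best is 8 at Y. Subgame-perfect outcome: (B, Y) with payoffs (9, 8).
Now find the simultaneous Nash equilibrium.
Player I's best replies: W→M; X→M; Y→B; Z→M.
Player 2's best replies: T→X; M→X; B→W.
Only (M, X) has each player best-responding; Nash payoffs (10, 4).
Sequential outcome (B, Y) differs from the Nash profile (M, X).

no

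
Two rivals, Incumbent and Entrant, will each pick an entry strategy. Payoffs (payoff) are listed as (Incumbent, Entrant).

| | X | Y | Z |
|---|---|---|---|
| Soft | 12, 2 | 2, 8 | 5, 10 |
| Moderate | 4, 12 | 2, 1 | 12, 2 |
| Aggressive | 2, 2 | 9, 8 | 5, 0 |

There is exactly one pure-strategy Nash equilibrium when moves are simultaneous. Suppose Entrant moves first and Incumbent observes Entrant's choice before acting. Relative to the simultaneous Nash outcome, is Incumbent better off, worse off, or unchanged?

unchanged

Work backward from Incumbent's decision.
- X: BR = Soft, leader payoff 2.
- Y: BR = Aggressive, leader payoff 8.
- Z: BR = Moderate, leader payoff 2.
Maximizing over 2, 8, 2, Entrant chooses Y. Subgame-perfect outcome: (Aggressive, Y) with payoffs (9, 8).
Now find the simultaneous Nash equilibrium.
Incumbent's best replies: X→Soft; Y→Aggressive; Z→Moderate.
Entrant's best replies: Soft→Z; Moderate→X; Aggressive→Y.
The unique mutual best reply is (Aggressive, Y), giving (9, 8).
Incumbent earns 9 sequentially versus 9 at the Nash outcome: unchanged.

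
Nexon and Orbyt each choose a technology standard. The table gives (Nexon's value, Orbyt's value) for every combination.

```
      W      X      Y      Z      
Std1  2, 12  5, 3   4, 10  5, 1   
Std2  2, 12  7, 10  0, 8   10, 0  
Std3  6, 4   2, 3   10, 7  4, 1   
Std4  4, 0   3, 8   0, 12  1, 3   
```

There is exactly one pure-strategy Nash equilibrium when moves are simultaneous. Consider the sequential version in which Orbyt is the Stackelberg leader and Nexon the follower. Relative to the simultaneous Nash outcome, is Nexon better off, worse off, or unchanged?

worse off

Solve by backward induction (Orbyt leads).
- W: BR = Std3, leader payoff 4.
- X: BR = Std2, leader payoff 10.
- Y: BR = Std3, leader payoff 7.
- Z: BR = Std2, leader payoff 0.
Among 4, 10, 7, 0, the best is 10 at X. Subgame-perfect outcome: (Std2, X) with payoffs (7, 10).
For the simultaneous game, intersect best replies.
Nexon's best replies: W→Std3; X→Std2; Y→Std3; Z→Std2.
Orbyt's best replies: Std1→W; Std2→W; Std3→Y; Std4→Y.
Only (Std3, Y) has each player best-responding; Nash payoffs (10, 7).
Nexon earns 7 sequentially versus 10 at the Nash outcome: worse off.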